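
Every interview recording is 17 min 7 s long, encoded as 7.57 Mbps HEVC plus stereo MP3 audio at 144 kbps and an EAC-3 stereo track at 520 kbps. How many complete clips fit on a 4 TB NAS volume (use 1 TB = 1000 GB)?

17 min 7 s = 1027 s
Audio total: 144 + 520 = 664 kbps = 0.664 Mbps.
Total bitrate: 8.234 Mbps.
Per item: 8.234 Mbps × 1027 s = 8,456 Mb = 1,057 MB.
Capacity: 4 TB = 32,000,000 Mb; 3784.15 items → 3784 complete.

3784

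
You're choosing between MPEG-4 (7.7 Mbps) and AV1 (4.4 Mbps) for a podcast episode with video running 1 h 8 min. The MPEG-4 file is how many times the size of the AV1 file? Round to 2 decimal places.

1 h 8 min = 68 min = 4080 s
MPEG-4: 7.700 Mbps × 4080 s = 31416.0 Mb = 3.927 GB.
AV1: 4.400 Mbps × 4080 s = 17952.0 Mb = 2.244 GB.
Ratio: 3.927 / 2.244 = 1.750.

1.75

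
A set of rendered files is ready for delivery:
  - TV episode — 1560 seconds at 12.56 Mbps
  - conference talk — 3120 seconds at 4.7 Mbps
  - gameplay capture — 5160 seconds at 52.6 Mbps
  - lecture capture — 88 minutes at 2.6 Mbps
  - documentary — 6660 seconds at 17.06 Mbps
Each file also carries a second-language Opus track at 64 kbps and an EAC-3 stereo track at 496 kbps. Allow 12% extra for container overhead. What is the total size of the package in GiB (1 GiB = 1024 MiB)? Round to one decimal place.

Audio total: 64 + 496 = 560 kbps = 0.560 Mbps.
TV episode: 13.120 Mbps × 1560 s × 1.12 = 22923.3 Mb
conference talk: 5.260 Mbps × 3120 s × 1.12 = 18380.5 Mb
gameplay capture: 53.160 Mbps × 5160 s × 1.12 = 307222.3 Mb
lecture capture: 3.160 Mbps × 5280 s × 1.12 = 18687.0 Mb
documentary: 17.620 Mbps × 6660 s × 1.12 = 131431.1 Mb
Total: 498644.2 Mb = 62330.5 MB.
= 58.05 GiB.

58.0 GiB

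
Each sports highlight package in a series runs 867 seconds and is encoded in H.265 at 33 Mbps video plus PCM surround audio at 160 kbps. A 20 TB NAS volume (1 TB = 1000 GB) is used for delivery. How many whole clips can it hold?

Audio: 160 kbps = 0.160 Mbps.
Total bitrate: 33.160 Mbps.
Per item: 33.160 Mbps × 867 s = 28,750 Mb = 3,594 MB.
Capacity: 20 TB = 160,000,000 Mb; 5565.27 items → 5565 complete.

5565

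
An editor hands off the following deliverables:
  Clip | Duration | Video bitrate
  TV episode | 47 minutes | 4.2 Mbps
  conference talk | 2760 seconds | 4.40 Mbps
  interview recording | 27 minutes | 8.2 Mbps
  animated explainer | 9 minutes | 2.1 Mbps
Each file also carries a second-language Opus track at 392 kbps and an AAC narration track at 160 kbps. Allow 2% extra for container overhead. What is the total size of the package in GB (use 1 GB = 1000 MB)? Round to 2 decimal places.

Audio total: 392 + 160 = 552 kbps = 0.552 Mbps.
TV episode: 4.752 Mbps × 2820 s × 1.02 = 13668.7 Mb
conference talk: 4.952 Mbps × 2760 s × 1.02 = 13940.9 Mb
interview recording: 8.752 Mbps × 1620 s × 1.02 = 14461.8 Mb
animated explainer: 2.652 Mbps × 540 s × 1.02 = 1460.7 Mb
Total: 43532.0 Mb = 5441.5 MB.
= 5.442 GB.

5.44 GB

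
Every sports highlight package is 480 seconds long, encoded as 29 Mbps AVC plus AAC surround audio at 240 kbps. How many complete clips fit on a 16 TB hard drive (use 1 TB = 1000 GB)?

9119

Audio: 240 kbps = 0.240 Mbps.
Total bitrate: 29.240 Mbps.
Per item: 29.240 Mbps × 480 s = 14,035 Mb = 1,754 MB.
Capacity: 16 TB = 128,000,000 Mb; 9119.93 items → 9119 complete.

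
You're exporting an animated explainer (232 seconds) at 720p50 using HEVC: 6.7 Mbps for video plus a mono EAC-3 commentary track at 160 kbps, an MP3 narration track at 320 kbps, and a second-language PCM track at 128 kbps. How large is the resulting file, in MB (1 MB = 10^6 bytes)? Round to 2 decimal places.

Audio total: 160 + 320 + 128 = 608 kbps = 0.608 Mbps.
Total bitrate: 6.7 + 0.608 = 7.308 Mbps.
Stream data: 7.308 Mbps × 232 s = 1695.5 Mb.
1,695 Mb ÷ 8 = 211.9 MB → 211.9 MB.

211.93 MB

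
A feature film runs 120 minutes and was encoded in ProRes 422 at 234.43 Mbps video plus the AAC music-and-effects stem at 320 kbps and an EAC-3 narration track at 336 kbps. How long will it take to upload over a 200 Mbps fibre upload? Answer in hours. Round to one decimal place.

2.4 hours

120 min = 7200 s
Audio total: 320 + 336 = 656 kbps = 0.656 Mbps.
Total bitrate: 235.086 Mbps.
File: 235.086 Mbps × 7200 s = 1692619.2 Mb.
At 200 Mbps: 1692619.2 / 200 = 8463.1 s ≈ 2.35 hours.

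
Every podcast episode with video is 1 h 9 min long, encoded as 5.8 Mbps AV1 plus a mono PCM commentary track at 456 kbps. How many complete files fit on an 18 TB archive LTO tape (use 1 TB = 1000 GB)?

5559

1 h 9 min = 69 min = 4140 s
Audio: 456 kbps = 0.456 Mbps.
Total bitrate: 6.256 Mbps.
Per item: 6.256 Mbps × 4140 s = 25,900 Mb = 3,237 MB.
Capacity: 18 TB = 144,000,000 Mb; 5559.88 items → 5559 complete.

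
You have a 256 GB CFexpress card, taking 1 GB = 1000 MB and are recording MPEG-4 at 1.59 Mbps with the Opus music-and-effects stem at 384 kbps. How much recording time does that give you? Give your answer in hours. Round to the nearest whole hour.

288 hours

Audio: 384 kbps = 0.384 Mbps.
Total bitrate: 1.59 + 0.384 = 1.974 Mbps.
Capacity: 256 GB = 2,048,000 Mb.
Recording time: 2,048,000 / 1.974 = 1,037,487 s ≈ 288 hours.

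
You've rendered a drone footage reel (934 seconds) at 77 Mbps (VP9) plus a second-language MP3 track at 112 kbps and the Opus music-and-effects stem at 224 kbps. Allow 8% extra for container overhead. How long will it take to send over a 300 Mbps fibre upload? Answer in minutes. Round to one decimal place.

4.3 minutes

Audio total: 112 + 224 = 336 kbps = 0.336 Mbps.
Total bitrate: 77.336 Mbps.
File: 77.336 Mbps × 934 s = 72231.8 Mb.
With 8% container overhead: ×1.08. → 78010.4 Mb.
At 300 Mbps: 78010.4 / 300 = 260.0 s ≈ 4.33 minutes.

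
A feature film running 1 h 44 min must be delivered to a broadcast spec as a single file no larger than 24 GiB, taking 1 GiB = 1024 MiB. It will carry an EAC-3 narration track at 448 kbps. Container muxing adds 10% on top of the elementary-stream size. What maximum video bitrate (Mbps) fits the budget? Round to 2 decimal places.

29.59 Mbps

Budget: 24 GiB = 206158.4 Mb.
Stream payload after overhead: 206158.4 / 1.10 = 187416.8 Mb.
1 h 44 min = 104 min = 6240 s
Total bitrate budget: 187416.8 Mb / 6240 s = 30.035 Mbps.
Audio: 448 kbps = 0.448 Mbps.
Video: 30.035 − 0.448 = 29.587 Mbps.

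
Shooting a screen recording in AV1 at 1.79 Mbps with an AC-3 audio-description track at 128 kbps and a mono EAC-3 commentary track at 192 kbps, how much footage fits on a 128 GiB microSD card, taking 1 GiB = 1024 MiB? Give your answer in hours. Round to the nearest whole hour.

145 hours

Audio total: 128 + 192 = 320 kbps = 0.320 Mbps.
Total bitrate: 1.79 + 0.320 = 2.110 Mbps.
Capacity: 128 GiB = 1,099,512 Mb.
Recording time: 1,099,512 / 2.110 = 521,096 s ≈ 145 hours.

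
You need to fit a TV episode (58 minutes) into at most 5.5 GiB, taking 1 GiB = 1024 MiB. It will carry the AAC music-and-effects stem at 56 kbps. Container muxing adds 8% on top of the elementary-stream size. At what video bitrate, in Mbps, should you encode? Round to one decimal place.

12.5 Mbps

Budget: 5.5 GiB = 47244.6 Mb.
Stream payload after overhead: 47244.6 / 1.08 = 43745.0 Mb.
58 min = 3480 s
Total bitrate budget: 43745.0 Mb / 3480 s = 12.570 Mbps.
Audio: 56 kbps = 0.056 Mbps.
Video: 12.570 − 0.056 = 12.514 Mbps.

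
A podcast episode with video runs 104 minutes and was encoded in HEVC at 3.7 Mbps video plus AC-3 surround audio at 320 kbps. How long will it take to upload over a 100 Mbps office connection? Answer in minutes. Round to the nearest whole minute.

4 minutes

104 min = 6240 s
Audio: 320 kbps = 0.320 Mbps.
Total bitrate: 4.020 Mbps.
File: 4.020 Mbps × 6240 s = 25084.8 Mb.
At 100 Mbps: 25084.8 / 100 = 250.8 s ≈ 4.18 minutes.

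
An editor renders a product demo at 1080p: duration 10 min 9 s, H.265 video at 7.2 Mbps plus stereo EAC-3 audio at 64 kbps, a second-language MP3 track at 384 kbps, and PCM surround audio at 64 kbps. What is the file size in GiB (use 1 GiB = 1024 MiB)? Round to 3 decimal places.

10 min 9 s = 609 s
Audio total: 64 + 384 + 64 = 512 kbps = 0.512 Mbps.
Total bitrate: 7.2 + 0.512 = 7.712 Mbps.
Stream data: 7.712 Mbps × 609 s = 4696.6 Mb.
4,697 Mb = 587,076,000 bytes ÷ 1,073,741,824 = 0.5468 GiB.

0.547 GiB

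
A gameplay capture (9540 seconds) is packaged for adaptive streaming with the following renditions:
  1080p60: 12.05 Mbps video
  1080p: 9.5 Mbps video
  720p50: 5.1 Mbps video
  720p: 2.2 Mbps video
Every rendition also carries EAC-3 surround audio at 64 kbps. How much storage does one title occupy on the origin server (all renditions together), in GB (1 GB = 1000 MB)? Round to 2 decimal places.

34.71 GB

Audio: 64 kbps = 0.064 Mbps.
Sum of rendition bitrates: (12.05+0.064) + (9.5+0.064) + (5.1+0.064) + (2.2+0.064) = 29.106 Mbps.
× 9540 s = 277,671 Mb = 34,709 MB = 34.71 GB.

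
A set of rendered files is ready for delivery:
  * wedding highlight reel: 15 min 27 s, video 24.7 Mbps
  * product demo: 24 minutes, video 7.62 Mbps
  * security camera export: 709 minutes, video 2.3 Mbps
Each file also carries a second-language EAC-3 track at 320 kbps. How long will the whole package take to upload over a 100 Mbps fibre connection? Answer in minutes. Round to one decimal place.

Audio: 320 kbps = 0.320 Mbps.
wedding highlight reel: 25.020 Mbps × 927 s = 23193.5 Mb
product demo: 7.940 Mbps × 1440 s = 11433.6 Mb
security camera export: 2.620 Mbps × 42540 s = 111454.8 Mb
Total: 146081.9 Mb = 18260.2 MB.
At 100 Mbps: 146081.9 / 100 = 1461 s ≈ 24.3 minutes.

24.3 minutes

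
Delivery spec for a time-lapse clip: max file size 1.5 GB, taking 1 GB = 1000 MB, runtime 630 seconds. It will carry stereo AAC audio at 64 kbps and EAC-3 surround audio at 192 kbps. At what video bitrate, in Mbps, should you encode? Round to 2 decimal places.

Budget: 1.5 GB = 12000.0 Mb.
Total bitrate budget: 12000.0 Mb / 630 s = 19.048 Mbps.
Audio total: 64 + 192 = 256 kbps = 0.256 Mbps.
Video: 19.048 − 0.256 = 18.792 Mbps.

18.79 Mbps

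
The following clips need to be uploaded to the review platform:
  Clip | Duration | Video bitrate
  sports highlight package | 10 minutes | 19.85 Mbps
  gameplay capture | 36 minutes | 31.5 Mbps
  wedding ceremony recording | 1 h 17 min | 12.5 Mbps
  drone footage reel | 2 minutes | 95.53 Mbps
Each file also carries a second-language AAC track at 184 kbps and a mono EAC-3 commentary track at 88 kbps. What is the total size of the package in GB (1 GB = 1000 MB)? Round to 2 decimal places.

18.90 GB

Audio total: 184 + 88 = 272 kbps = 0.272 Mbps.
sports highlight package: 20.122 Mbps × 600 s = 12073.2 Mb
gameplay capture: 31.772 Mbps × 2160 s = 68627.5 Mb
wedding ceremony recording: 12.772 Mbps × 4620 s = 59006.6 Mb
drone footage reel: 95.802 Mbps × 120 s = 11496.2 Mb
Total: 151203.6 Mb = 18900.5 MB.
= 18.90 GB.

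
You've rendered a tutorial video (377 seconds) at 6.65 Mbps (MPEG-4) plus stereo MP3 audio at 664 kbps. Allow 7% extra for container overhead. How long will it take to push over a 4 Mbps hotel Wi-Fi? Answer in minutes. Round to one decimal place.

12.3 minutes

Audio: 664 kbps = 0.664 Mbps.
Total bitrate: 7.314 Mbps.
File: 7.314 Mbps × 377 s = 2757.4 Mb.
With 7% container overhead: ×1.07. → 2950.4 Mb.
At 4 Mbps: 2950.4 / 4 = 737.6 s ≈ 12.3 minutes.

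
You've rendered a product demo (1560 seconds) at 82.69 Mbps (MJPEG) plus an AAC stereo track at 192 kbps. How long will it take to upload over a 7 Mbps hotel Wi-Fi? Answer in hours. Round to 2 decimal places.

Audio: 192 kbps = 0.192 Mbps.
Total bitrate: 82.882 Mbps.
File: 82.882 Mbps × 1560 s = 129295.9 Mb.
At 7 Mbps: 129295.9 / 7 = 18470.8 s ≈ 5.13 hours.

5.13 hours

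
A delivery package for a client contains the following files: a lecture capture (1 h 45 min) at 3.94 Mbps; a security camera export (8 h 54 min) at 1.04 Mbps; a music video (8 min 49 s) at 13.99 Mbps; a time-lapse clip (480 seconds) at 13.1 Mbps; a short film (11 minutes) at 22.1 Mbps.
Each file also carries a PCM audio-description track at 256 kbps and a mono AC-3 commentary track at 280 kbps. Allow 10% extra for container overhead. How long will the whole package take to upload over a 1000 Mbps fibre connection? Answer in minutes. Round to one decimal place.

2.0 minutes

Audio total: 256 + 280 = 536 kbps = 0.536 Mbps.
lecture capture: 4.476 Mbps × 6300 s × 1.10 = 31018.7 Mb
security camera export: 1.576 Mbps × 32040 s × 1.10 = 55544.5 Mb
music video: 14.526 Mbps × 529 s × 1.10 = 8452.7 Mb
time-lapse clip: 13.636 Mbps × 480 s × 1.10 = 7199.8 Mb
short film: 22.636 Mbps × 660 s × 1.10 = 16433.7 Mb
Total: 118649.4 Mb = 14831.2 MB.
At 1000 Mbps: 118649.4 / 1000 = 119 s ≈ 1.98 minutes.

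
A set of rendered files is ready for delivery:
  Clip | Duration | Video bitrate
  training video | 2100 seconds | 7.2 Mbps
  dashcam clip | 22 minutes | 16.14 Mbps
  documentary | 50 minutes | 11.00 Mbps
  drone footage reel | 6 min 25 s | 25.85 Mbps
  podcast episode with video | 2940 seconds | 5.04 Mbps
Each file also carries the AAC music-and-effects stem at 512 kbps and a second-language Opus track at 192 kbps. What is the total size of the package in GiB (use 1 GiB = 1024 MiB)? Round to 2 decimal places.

11.76 GiB

Audio total: 512 + 192 = 704 kbps = 0.704 Mbps.
training video: 7.904 Mbps × 2100 s = 16598.4 Mb
dashcam clip: 16.844 Mbps × 1320 s = 22234.1 Mb
documentary: 11.704 Mbps × 3000 s = 35112.0 Mb
drone footage reel: 26.554 Mbps × 385 s = 10223.3 Mb
podcast episode with video: 5.744 Mbps × 2940 s = 16887.4 Mb
Total: 101055.1 Mb = 12631.9 MB.
= 11.76 GiB.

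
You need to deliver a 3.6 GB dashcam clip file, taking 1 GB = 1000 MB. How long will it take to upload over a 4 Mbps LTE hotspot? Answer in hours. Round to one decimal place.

File: 3.6 GB = 28800.0 Mb.
At 4 Mbps: 28800.0 / 4 = 7200.0 s ≈ 2 hours.

2.0 hours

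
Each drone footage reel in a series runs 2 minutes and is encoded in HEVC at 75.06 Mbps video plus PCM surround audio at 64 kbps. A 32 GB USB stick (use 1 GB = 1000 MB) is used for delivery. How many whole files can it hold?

28

2 min = 120 s
Audio: 64 kbps = 0.064 Mbps.
Total bitrate: 75.124 Mbps.
Per item: 75.124 Mbps × 120 s = 9,015 Mb = 1,127 MB.
Capacity: 32 GB = 256,000 Mb; 28.40 items → 28 complete.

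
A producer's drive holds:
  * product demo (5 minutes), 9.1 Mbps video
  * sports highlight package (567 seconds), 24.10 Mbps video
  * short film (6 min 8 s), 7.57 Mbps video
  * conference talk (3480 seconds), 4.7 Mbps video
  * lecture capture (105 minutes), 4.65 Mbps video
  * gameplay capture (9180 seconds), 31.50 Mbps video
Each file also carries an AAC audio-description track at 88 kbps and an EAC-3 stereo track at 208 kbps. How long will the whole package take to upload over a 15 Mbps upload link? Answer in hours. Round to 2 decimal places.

Audio total: 88 + 208 = 296 kbps = 0.296 Mbps.
product demo: 9.396 Mbps × 300 s = 2818.8 Mb
sports highlight package: 24.396 Mbps × 567 s = 13832.5 Mb
short film: 7.866 Mbps × 368 s = 2894.7 Mb
conference talk: 4.996 Mbps × 3480 s = 17386.1 Mb
lecture capture: 4.946 Mbps × 6300 s = 31159.8 Mb
gameplay capture: 31.796 Mbps × 9180 s = 291887.3 Mb
Total: 359979.2 Mb = 44997.4 MB.
At 15 Mbps: 359979.2 / 15 = 23999 s ≈ 6.67 hours.

6.67 hours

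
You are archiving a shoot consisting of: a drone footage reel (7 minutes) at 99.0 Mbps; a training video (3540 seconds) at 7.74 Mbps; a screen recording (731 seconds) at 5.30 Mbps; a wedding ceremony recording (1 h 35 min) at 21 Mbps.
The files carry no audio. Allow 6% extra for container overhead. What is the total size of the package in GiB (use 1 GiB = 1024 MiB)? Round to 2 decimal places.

23.76 GiB

drone footage reel: 99.000 Mbps × 420 s × 1.06 = 44074.8 Mb
training video: 7.740 Mbps × 3540 s × 1.06 = 29043.6 Mb
screen recording: 5.300 Mbps × 731 s × 1.06 = 4106.8 Mb
wedding ceremony recording: 21.000 Mbps × 5700 s × 1.06 = 126882.0 Mb
Total: 204107.1 Mb = 25513.4 MB.
= 23.76 GiB.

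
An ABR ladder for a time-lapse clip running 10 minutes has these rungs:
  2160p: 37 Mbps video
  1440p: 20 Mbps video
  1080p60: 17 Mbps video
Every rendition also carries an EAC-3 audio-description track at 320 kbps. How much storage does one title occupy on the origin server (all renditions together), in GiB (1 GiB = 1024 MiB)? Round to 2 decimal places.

5.24 GiB

10 min = 600 s
Audio: 320 kbps = 0.320 Mbps.
Sum of rendition bitrates: (37+0.320) + (20+0.320) + (17+0.320) = 74.960 Mbps.
× 600 s = 44,976 Mb = 5,622 MB = 5.236 GiB.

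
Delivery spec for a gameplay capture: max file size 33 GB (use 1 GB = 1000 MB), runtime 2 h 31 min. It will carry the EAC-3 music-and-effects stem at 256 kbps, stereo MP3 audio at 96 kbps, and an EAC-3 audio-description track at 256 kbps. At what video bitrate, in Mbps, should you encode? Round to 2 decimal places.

28.53 Mbps

Budget: 33 GB = 264000.0 Mb.
2 h 31 min = 151 min = 9060 s
Total bitrate budget: 264000.0 Mb / 9060 s = 29.139 Mbps.
Audio total: 256 + 96 + 256 = 608 kbps = 0.608 Mbps.
Video: 29.139 − 0.608 = 28.531 Mbps.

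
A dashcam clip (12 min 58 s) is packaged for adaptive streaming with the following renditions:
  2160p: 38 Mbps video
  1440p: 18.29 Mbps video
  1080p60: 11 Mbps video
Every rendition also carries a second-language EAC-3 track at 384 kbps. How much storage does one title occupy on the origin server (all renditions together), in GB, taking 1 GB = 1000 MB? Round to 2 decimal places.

12 min 58 s = 778 s
Audio: 384 kbps = 0.384 Mbps.
Sum of rendition bitrates: (38+0.384) + (18.29+0.384) + (11+0.384) = 68.442 Mbps.
× 778 s = 53,248 Mb = 6,656 MB = 6.656 GB.

6.66 GB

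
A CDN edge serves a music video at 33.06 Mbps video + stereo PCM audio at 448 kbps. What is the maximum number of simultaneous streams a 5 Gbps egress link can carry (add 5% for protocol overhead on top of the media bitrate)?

Audio: 448 kbps = 0.448 Mbps.
Per-viewer media rate: 33.508 Mbps.
On the wire with 5% overhead: 35.183 Mbps.
5 Gbps = 5,000 Mbps; 5,000 / 35.183 = 142.11 → 142 viewers.

142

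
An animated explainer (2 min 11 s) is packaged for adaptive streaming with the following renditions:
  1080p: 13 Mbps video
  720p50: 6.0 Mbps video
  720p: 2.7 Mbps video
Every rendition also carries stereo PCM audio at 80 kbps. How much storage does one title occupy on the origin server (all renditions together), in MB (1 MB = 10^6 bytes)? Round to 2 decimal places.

2 min 11 s = 131 s
Audio: 80 kbps = 0.080 Mbps.
Sum of rendition bitrates: (13+0.080) + (6.0+0.080) + (2.7+0.080) = 21.940 Mbps.
× 131 s = 2,874 Mb = 359.3 MB = 359.3 MB.

359.27 MB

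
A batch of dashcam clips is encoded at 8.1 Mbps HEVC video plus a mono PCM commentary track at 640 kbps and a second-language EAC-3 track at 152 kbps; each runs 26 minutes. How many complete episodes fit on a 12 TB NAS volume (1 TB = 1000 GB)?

26 min = 1560 s
Audio total: 640 + 152 = 792 kbps = 0.792 Mbps.
Total bitrate: 8.892 Mbps.
Per item: 8.892 Mbps × 1560 s = 13,872 Mb = 1,734 MB.
Capacity: 12 TB = 96,000,000 Mb; 6920.65 items → 6920 complete.

6920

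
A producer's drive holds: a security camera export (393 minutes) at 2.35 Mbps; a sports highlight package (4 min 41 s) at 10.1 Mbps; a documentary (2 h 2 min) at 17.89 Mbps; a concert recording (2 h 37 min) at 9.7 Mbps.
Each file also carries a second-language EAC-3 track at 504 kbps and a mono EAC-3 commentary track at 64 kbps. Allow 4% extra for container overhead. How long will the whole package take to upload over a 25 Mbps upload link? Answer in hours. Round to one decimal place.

3.5 hours

Audio total: 504 + 64 = 568 kbps = 0.568 Mbps.
security camera export: 2.918 Mbps × 23580 s × 1.04 = 71558.7 Mb
sports highlight package: 10.668 Mbps × 281 s × 1.04 = 3117.6 Mb
documentary: 18.458 Mbps × 7320 s × 1.04 = 140517.1 Mb
concert recording: 10.268 Mbps × 9420 s × 1.04 = 100593.5 Mb
Total: 315786.9 Mb = 39473.4 MB.
At 25 Mbps: 315786.9 / 25 = 12631 s ≈ 3.51 hours.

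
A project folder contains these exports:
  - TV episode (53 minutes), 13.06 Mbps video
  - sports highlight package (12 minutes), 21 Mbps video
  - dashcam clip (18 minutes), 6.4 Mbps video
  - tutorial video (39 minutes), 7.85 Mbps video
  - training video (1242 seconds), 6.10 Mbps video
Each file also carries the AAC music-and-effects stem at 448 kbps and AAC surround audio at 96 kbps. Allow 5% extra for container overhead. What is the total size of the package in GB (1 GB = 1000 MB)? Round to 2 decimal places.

12.36 GB

Audio total: 448 + 96 = 544 kbps = 0.544 Mbps.
TV episode: 13.604 Mbps × 3180 s × 1.05 = 45423.8 Mb
sports highlight package: 21.544 Mbps × 720 s × 1.05 = 16287.3 Mb
dashcam clip: 6.944 Mbps × 1080 s × 1.05 = 7874.5 Mb
tutorial video: 8.394 Mbps × 2340 s × 1.05 = 20624.1 Mb
training video: 6.644 Mbps × 1242 s × 1.05 = 8664.4 Mb
Total: 98874.0 Mb = 12359.3 MB.
= 12.36 GB.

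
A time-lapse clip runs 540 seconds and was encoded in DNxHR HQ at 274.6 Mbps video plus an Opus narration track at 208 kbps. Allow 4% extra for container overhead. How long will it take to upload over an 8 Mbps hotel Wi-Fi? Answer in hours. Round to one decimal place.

Audio: 208 kbps = 0.208 Mbps.
Total bitrate: 274.808 Mbps.
File: 274.808 Mbps × 540 s = 148396.3 Mb.
With 4% container overhead: ×1.04. → 154332.2 Mb.
At 8 Mbps: 154332.2 / 8 = 19291.5 s ≈ 5.36 hours.

5.4 hours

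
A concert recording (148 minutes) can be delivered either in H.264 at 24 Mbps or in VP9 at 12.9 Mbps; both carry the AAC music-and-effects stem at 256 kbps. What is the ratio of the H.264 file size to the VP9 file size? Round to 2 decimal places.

148 min = 8880 s
Audio: 256 kbps = 0.256 Mbps.
H.264: 24.256 Mbps × 8880 s = 215393.3 Mb = 25.075 GiB.
VP9: 13.156 Mbps × 8880 s = 116825.3 Mb = 13.600 GiB.
Ratio: 25.075 / 13.600 = 1.844.

1.84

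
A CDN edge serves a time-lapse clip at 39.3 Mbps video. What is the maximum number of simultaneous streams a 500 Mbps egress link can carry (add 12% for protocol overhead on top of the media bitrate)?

On the wire with 12% overhead: 44.016 Mbps.
500 Mbps = 500.0 Mbps; 500.0 / 44.016 = 11.36 → 11 viewers.

11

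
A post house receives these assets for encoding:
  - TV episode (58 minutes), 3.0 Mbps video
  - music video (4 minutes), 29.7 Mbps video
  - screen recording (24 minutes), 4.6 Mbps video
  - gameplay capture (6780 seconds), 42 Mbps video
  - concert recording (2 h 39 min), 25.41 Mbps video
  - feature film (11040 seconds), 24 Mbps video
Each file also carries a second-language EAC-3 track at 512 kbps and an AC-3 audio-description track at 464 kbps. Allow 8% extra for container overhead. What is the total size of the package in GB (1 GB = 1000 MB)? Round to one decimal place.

Audio total: 512 + 464 = 976 kbps = 0.976 Mbps.
TV episode: 3.976 Mbps × 3480 s × 1.08 = 14943.4 Mb
music video: 30.676 Mbps × 240 s × 1.08 = 7951.2 Mb
screen recording: 5.576 Mbps × 1440 s × 1.08 = 8671.8 Mb
gameplay capture: 42.976 Mbps × 6780 s × 1.08 = 314687.5 Mb
concert recording: 26.386 Mbps × 9540 s × 1.08 = 271860.2 Mb
feature film: 24.976 Mbps × 11040 s × 1.08 = 297793.8 Mb
Total: 915908.0 Mb = 114488.5 MB.
= 114.5 GB.

114.5 GB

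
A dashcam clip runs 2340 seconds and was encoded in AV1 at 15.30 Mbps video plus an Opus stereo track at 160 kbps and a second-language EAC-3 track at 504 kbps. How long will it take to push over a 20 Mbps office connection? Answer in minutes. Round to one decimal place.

Audio total: 160 + 504 = 664 kbps = 0.664 Mbps.
Total bitrate: 15.964 Mbps.
File: 15.964 Mbps × 2340 s = 37355.8 Mb.
At 20 Mbps: 37355.8 / 20 = 1867.8 s ≈ 31.1 minutes.

31.1 minutes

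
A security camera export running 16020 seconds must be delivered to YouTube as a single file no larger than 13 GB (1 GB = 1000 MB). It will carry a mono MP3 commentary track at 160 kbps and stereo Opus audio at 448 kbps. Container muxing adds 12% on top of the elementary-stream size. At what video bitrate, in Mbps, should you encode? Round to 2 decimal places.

5.19 Mbps

Budget: 13 GB = 104000.0 Mb.
Stream payload after overhead: 104000.0 / 1.12 = 92857.1 Mb.
Total bitrate budget: 92857.1 Mb / 16020 s = 5.796 Mbps.
Audio total: 160 + 448 = 608 kbps = 0.608 Mbps.
Video: 5.796 − 0.608 = 5.188 Mbps.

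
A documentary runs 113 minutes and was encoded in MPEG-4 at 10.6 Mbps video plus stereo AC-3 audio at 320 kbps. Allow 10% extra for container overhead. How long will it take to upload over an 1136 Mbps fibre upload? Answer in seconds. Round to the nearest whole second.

72 seconds

113 min = 6780 s
Audio: 320 kbps = 0.320 Mbps.
Total bitrate: 10.920 Mbps.
File: 10.920 Mbps × 6780 s = 74037.6 Mb.
With 10% container overhead: ×1.10. → 81441.4 Mb.
At 1136 Mbps: 81441.4 / 1136 = 71.7 s ≈ 71.7 seconds.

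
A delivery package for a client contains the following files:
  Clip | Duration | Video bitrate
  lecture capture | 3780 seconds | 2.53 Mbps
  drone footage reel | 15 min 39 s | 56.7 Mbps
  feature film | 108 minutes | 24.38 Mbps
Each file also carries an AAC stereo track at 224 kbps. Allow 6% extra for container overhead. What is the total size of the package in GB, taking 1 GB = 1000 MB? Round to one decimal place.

Audio: 224 kbps = 0.224 Mbps.
lecture capture: 2.754 Mbps × 3780 s × 1.06 = 11034.7 Mb
drone footage reel: 56.924 Mbps × 939 s × 1.06 = 56658.7 Mb
feature film: 24.604 Mbps × 6480 s × 1.06 = 169000.0 Mb
Total: 236693.4 Mb = 29586.7 MB.
= 29.59 GB.

29.6 GB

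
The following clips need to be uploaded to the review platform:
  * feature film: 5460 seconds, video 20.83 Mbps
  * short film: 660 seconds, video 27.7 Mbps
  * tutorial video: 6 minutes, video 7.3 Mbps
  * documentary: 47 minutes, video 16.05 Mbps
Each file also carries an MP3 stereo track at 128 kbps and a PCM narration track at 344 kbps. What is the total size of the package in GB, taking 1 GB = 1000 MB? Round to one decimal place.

Audio total: 128 + 344 = 472 kbps = 0.472 Mbps.
feature film: 21.302 Mbps × 5460 s = 116308.9 Mb
short film: 28.172 Mbps × 660 s = 18593.5 Mb
tutorial video: 7.772 Mbps × 360 s = 2797.9 Mb
documentary: 16.522 Mbps × 2820 s = 46592.0 Mb
Total: 184292.4 Mb = 23036.5 MB.
= 23.04 GB.

23.0 GB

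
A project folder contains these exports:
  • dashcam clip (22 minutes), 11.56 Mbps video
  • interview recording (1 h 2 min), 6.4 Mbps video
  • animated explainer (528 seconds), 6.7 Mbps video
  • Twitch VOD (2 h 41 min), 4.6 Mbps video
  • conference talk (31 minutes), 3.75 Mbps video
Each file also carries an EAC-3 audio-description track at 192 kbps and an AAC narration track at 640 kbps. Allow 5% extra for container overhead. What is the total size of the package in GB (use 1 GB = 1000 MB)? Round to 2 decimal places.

14.21 GB

Audio total: 192 + 640 = 832 kbps = 0.832 Mbps.
dashcam clip: 12.392 Mbps × 1320 s × 1.05 = 17175.3 Mb
interview recording: 7.232 Mbps × 3720 s × 1.05 = 28248.2 Mb
animated explainer: 7.532 Mbps × 528 s × 1.05 = 4175.7 Mb
Twitch VOD: 5.432 Mbps × 9660 s × 1.05 = 55096.8 Mb
conference talk: 4.582 Mbps × 1860 s × 1.05 = 8948.6 Mb
Total: 113644.7 Mb = 14205.6 MB.
= 14.21 GB.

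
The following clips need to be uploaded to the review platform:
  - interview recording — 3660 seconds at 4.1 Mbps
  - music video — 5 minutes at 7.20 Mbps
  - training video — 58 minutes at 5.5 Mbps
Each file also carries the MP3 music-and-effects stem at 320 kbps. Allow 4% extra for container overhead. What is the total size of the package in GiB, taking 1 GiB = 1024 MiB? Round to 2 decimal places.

Audio: 320 kbps = 0.320 Mbps.
interview recording: 4.420 Mbps × 3660 s × 1.04 = 16824.3 Mb
music video: 7.520 Mbps × 300 s × 1.04 = 2346.2 Mb
training video: 5.820 Mbps × 3480 s × 1.04 = 21063.7 Mb
Total: 40234.3 Mb = 5029.3 MB.
= 4.684 GiB.

4.68 GiB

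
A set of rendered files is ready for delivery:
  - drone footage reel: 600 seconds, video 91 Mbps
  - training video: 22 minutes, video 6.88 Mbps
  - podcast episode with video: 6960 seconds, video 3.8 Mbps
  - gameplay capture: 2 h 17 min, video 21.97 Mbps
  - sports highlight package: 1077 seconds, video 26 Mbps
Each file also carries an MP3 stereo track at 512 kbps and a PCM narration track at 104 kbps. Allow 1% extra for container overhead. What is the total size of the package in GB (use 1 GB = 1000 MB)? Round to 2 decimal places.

39.13 GB

Audio total: 512 + 104 = 616 kbps = 0.616 Mbps.
drone footage reel: 91.616 Mbps × 600 s × 1.01 = 55519.3 Mb
training video: 7.496 Mbps × 1320 s × 1.01 = 9993.7 Mb
podcast episode with video: 4.416 Mbps × 6960 s × 1.01 = 31042.7 Mb
gameplay capture: 22.586 Mbps × 8220 s × 1.01 = 187513.5 Mb
sports highlight package: 26.616 Mbps × 1077 s × 1.01 = 28952.1 Mb
Total: 313021.3 Mb = 39127.7 MB.
= 39.13 GB.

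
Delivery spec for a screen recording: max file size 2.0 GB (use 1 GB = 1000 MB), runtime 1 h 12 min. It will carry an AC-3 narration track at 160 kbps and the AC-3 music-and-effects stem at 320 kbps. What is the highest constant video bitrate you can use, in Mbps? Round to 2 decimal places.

3.22 Mbps

Budget: 2.0 GB = 16000.0 Mb.
1 h 12 min = 72 min = 4320 s
Total bitrate budget: 16000.0 Mb / 4320 s = 3.704 Mbps.
Audio total: 160 + 320 = 480 kbps = 0.480 Mbps.
Video: 3.704 − 0.480 = 3.224 Mbps.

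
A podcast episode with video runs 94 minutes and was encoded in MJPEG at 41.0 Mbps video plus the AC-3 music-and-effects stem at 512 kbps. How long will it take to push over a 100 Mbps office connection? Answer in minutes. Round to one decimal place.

94 min = 5640 s
Audio: 512 kbps = 0.512 Mbps.
Total bitrate: 41.512 Mbps.
File: 41.512 Mbps × 5640 s = 234127.7 Mb.
At 100 Mbps: 234127.7 / 100 = 2341.3 s ≈ 39 minutes.

39.0 minutes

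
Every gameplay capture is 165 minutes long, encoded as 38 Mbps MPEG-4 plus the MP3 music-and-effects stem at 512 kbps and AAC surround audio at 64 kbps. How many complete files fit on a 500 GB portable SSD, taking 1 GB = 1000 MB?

165 min = 9900 s
Audio total: 512 + 64 = 576 kbps = 0.576 Mbps.
Total bitrate: 38.576 Mbps.
Per item: 38.576 Mbps × 9900 s = 381,902 Mb = 47,738 MB.
Capacity: 500 GB = 4,000,000 Mb; 10.47 items → 10 complete.

10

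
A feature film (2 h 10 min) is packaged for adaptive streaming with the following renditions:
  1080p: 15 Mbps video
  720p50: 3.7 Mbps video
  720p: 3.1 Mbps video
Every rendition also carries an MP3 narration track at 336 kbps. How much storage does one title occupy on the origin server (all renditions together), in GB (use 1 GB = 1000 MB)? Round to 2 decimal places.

22.24 GB

2 h 10 min = 130 min = 7800 s
Audio: 336 kbps = 0.336 Mbps.
Sum of rendition bitrates: (15+0.336) + (3.7+0.336) + (3.1+0.336) = 22.808 Mbps.
× 7800 s = 177,902 Mb = 22,238 MB = 22.24 GB.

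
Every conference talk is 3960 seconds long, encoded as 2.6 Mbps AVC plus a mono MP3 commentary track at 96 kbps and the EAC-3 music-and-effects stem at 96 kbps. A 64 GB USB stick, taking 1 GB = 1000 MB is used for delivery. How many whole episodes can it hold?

Audio total: 96 + 96 = 192 kbps = 0.192 Mbps.
Total bitrate: 2.792 Mbps.
Per item: 2.792 Mbps × 3960 s = 11,056 Mb = 1,382 MB.
Capacity: 64 GB = 512,000 Mb; 46.31 items → 46 complete.

46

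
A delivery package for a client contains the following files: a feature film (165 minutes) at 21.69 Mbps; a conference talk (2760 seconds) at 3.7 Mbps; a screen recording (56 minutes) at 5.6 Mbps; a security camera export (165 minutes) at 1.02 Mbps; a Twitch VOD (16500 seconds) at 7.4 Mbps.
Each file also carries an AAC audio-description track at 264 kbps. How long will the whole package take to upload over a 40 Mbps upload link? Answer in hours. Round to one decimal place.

2.7 hours

Audio: 264 kbps = 0.264 Mbps.
feature film: 21.954 Mbps × 9900 s = 217344.6 Mb
conference talk: 3.964 Mbps × 2760 s = 10940.6 Mb
screen recording: 5.864 Mbps × 3360 s = 19703.0 Mb
security camera export: 1.284 Mbps × 9900 s = 12711.6 Mb
Twitch VOD: 7.664 Mbps × 16500 s = 126456.0 Mb
Total: 387155.9 Mb = 48394.5 MB.
At 40 Mbps: 387155.9 / 40 = 9679 s ≈ 2.69 hours.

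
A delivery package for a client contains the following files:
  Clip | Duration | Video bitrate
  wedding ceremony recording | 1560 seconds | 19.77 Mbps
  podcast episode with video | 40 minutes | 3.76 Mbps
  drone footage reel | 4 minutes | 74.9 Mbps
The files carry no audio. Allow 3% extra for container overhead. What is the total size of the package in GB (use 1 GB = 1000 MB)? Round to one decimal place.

7.4 GB

wedding ceremony recording: 19.770 Mbps × 1560 s × 1.03 = 31766.4 Mb
podcast episode with video: 3.760 Mbps × 2400 s × 1.03 = 9294.7 Mb
drone footage reel: 74.900 Mbps × 240 s × 1.03 = 18515.3 Mb
Total: 59576.4 Mb = 7447.1 MB.
= 7.447 GB.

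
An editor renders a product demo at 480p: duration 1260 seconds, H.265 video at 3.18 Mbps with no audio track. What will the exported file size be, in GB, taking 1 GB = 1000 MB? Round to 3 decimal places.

0.501 GB

Total bitrate: 3.18 Mbps.
Stream data: 3.180 Mbps × 1260 s = 4006.8 Mb.
4,007 Mb ÷ 8 = 500.9 MB → 0.5009 GB.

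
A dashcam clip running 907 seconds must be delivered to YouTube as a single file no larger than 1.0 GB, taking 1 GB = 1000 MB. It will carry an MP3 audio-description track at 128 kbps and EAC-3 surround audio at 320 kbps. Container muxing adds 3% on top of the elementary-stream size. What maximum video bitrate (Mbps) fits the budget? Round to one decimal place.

Budget: 1.0 GB = 8000.0 Mb.
Stream payload after overhead: 8000.0 / 1.03 = 7767.0 Mb.
Total bitrate budget: 7767.0 Mb / 907 s = 8.563 Mbps.
Audio total: 128 + 320 = 448 kbps = 0.448 Mbps.
Video: 8.563 − 0.448 = 8.115 Mbps.

8.1 Mbps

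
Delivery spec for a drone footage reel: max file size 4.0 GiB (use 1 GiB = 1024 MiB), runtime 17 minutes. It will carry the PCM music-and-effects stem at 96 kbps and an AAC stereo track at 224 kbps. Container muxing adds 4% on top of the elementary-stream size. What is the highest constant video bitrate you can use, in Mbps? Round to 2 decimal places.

32.07 Mbps

Budget: 4.0 GiB = 34359.7 Mb.
Stream payload after overhead: 34359.7 / 1.04 = 33038.2 Mb.
17 min = 1020 s
Total bitrate budget: 33038.2 Mb / 1020 s = 32.390 Mbps.
Audio total: 96 + 224 = 320 kbps = 0.320 Mbps.
Video: 32.390 − 0.320 = 32.070 Mbps.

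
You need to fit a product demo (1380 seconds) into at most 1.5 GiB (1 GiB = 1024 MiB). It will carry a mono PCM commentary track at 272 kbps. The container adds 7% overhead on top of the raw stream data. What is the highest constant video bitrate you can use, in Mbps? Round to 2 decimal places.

Budget: 1.5 GiB = 12884.9 Mb.
Stream payload after overhead: 12884.9 / 1.07 = 12042.0 Mb.
Total bitrate budget: 12042.0 Mb / 1380 s = 8.726 Mbps.
Audio: 272 kbps = 0.272 Mbps.
Video: 8.726 − 0.272 = 8.454 Mbps.

8.45 Mbps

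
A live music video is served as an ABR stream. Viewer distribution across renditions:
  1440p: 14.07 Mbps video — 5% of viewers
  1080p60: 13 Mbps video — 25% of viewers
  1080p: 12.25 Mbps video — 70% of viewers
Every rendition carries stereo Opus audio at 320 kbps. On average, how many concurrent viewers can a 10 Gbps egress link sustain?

778

Audio: 320 kbps = 0.320 Mbps.
Average per-viewer bitrate: 0.05×14.390 + 0.25×13.320 + 0.70×12.570 = 12.848 Mbps.
10 Gbps = 10,000 Mbps; 10,000 / 12.848 = 778.30 → 778.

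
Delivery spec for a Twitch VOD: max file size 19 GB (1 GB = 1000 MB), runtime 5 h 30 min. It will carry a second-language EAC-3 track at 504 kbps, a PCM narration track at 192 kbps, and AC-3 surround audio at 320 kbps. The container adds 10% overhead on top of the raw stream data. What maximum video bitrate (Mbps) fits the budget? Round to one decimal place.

Budget: 19 GB = 152000.0 Mb.
Stream payload after overhead: 152000.0 / 1.10 = 138181.8 Mb.
5 h 30 min = 330 min = 19800 s
Total bitrate budget: 138181.8 Mb / 19800 s = 6.979 Mbps.
Audio total: 504 + 192 + 320 = 1016 kbps = 1.016 Mbps.
Video: 6.979 − 1.016 = 5.963 Mbps.

6.0 Mbps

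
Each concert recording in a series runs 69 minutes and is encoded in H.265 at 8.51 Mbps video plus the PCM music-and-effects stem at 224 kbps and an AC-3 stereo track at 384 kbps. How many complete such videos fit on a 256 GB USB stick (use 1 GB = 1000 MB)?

54

69 min = 4140 s
Audio total: 224 + 384 = 608 kbps = 0.608 Mbps.
Total bitrate: 9.118 Mbps.
Per item: 9.118 Mbps × 4140 s = 37,749 Mb = 4,719 MB.
Capacity: 256 GB = 2,048,000 Mb; 54.25 items → 54 complete.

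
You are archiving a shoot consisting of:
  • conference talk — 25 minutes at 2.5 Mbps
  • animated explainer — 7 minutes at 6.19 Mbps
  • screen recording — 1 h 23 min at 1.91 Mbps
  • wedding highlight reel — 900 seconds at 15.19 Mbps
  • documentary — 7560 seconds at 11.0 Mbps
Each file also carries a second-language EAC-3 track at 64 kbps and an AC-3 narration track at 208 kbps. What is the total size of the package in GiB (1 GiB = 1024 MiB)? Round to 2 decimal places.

Audio total: 64 + 208 = 272 kbps = 0.272 Mbps.
conference talk: 2.772 Mbps × 1500 s = 4158.0 Mb
animated explainer: 6.462 Mbps × 420 s = 2714.0 Mb
screen recording: 2.182 Mbps × 4980 s = 10866.4 Mb
wedding highlight reel: 15.462 Mbps × 900 s = 13915.8 Mb
documentary: 11.272 Mbps × 7560 s = 85216.3 Mb
Total: 116870.5 Mb = 14608.8 MB.
= 13.61 GiB.

13.61 GiB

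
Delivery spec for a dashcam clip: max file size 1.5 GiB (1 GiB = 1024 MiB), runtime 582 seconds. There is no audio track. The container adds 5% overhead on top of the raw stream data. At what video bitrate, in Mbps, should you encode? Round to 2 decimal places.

21.08 Mbps

Budget: 1.5 GiB = 12884.9 Mb.
Stream payload after overhead: 12884.9 / 1.05 = 12271.3 Mb.
Total bitrate budget: 12271.3 Mb / 582 s = 21.085 Mbps.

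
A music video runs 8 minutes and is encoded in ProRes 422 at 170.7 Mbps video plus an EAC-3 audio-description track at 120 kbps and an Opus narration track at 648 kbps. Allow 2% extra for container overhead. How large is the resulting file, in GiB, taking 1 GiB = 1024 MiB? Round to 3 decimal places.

8 min = 480 s
Audio total: 120 + 648 = 768 kbps = 0.768 Mbps.
Total bitrate: 170.7 + 0.768 = 171.468 Mbps.
Stream data: 171.468 Mbps × 480 s = 82304.6 Mb.
With 2% container overhead: ×1.02.
83,951 Mb = 10,493,841,600 bytes ÷ 1,073,741,824 = 9.773 GiB.

9.773 GiB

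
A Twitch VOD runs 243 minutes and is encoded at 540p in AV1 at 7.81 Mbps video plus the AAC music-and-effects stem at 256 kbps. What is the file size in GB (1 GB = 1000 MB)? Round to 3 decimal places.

14.700 GB

243 min = 14580 s
Audio: 256 kbps = 0.256 Mbps.
Total bitrate: 7.81 + 0.256 = 8.066 Mbps.
Stream data: 8.066 Mbps × 14580 s = 117602.3 Mb.
117,602 Mb ÷ 8 = 14,700 MB → 14.70 GB.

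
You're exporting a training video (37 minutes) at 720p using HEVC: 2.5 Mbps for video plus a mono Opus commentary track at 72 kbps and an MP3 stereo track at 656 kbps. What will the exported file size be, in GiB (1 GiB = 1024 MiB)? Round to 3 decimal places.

0.834 GiB

37 min = 2220 s
Audio total: 72 + 656 = 728 kbps = 0.728 Mbps.
Total bitrate: 2.5 + 0.728 = 3.228 Mbps.
Stream data: 3.228 Mbps × 2220 s = 7166.2 Mb.
7,166 Mb = 895,770,000 bytes ÷ 1,073,741,824 = 0.8343 GiB.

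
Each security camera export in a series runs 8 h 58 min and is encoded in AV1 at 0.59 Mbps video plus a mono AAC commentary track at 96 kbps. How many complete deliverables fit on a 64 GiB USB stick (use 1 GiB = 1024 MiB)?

24

8 h 58 min = 538 min = 32280 s
Audio: 96 kbps = 0.096 Mbps.
Total bitrate: 0.686 Mbps.
Per item: 0.686 Mbps × 32280 s = 22,144 Mb = 2,768 MB.
Capacity: 64 GiB = 549,756 Mb; 24.83 items → 24 complete.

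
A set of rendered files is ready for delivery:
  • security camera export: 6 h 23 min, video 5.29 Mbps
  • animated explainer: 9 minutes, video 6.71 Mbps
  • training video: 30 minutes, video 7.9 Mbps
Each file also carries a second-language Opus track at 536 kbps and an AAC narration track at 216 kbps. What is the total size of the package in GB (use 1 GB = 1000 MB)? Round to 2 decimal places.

Audio total: 536 + 216 = 752 kbps = 0.752 Mbps.
security camera export: 6.042 Mbps × 22980 s = 138845.2 Mb
animated explainer: 7.462 Mbps × 540 s = 4029.5 Mb
training video: 8.652 Mbps × 1800 s = 15573.6 Mb
Total: 158448.2 Mb = 19806.0 MB.
= 19.81 GB.

19.81 GB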